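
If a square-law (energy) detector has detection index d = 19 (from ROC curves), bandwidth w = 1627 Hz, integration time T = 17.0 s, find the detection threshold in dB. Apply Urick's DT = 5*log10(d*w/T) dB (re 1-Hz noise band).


DT = 5*log10(d*w/T) = 5*log10(19 * 1627 / 17.0) = 5*log10(1818.41) = 16.3

16.3 dB


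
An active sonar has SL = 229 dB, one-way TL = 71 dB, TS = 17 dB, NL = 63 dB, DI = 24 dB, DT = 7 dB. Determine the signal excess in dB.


SE = SL - 2*TL + TS - NL + DI - DT = 229 - 2*71 + (17) - 63 + 24 - 7 = 58

58 dB


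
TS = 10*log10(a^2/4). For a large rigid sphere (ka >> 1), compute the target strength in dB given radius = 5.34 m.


TS = 10*log10(5.34^2 / 4) = 10*log10(7.1289) = 8.53

8.53 dB


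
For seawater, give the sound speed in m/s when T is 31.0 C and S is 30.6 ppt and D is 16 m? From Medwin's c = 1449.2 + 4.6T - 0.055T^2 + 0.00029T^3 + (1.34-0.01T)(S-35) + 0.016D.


c = 1449.2 + 4.6*31.0 - 0.055*31.0^2 + 0.00029*31.0^3 + (1.34 - 0.01*31.0)*(30.6 - 35) + 0.016*16 = 1543.31

1543.31 m/s


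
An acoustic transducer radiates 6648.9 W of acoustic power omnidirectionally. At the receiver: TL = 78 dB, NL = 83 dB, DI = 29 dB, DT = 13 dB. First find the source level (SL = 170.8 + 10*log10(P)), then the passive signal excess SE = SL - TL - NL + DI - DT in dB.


Step 1: SL = 170.8 + 10*log10(6648.9) = 209.03 dB
Step 2: SE = SL - TL - NL + DI - DT = 209.03 - 78 - 83 + 29 - 13 = 64.03

64.03 dB


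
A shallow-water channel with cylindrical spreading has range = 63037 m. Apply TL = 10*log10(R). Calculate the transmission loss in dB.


TL = 10*log10(63037) = 48.0

48.0 dB


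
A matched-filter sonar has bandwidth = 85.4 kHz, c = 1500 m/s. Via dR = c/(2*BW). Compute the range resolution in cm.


dR = c/(2*BW) = 1500 / (2 * 85.4e3) = 0.0088 m = 0.88 cm

0.88 cm


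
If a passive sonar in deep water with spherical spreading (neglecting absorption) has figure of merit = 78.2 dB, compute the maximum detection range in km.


8.13 km


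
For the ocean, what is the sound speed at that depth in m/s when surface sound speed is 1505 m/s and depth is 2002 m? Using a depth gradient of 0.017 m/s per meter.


c = 1505 + 0.017 * 2002 = 1539.034

1539.034 m/s


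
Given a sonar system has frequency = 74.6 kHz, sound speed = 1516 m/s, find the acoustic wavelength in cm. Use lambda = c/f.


lambda = c/f = 1516 / 74600 = 0.0203 m = 2.03 cm

2.03 cm


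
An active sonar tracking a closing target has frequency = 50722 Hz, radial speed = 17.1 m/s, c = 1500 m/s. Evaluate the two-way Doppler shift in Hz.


fd = 2*f*v/c = 2 * 50722 * 17.1 / 1500 = 1156.46

1156.46 Hz


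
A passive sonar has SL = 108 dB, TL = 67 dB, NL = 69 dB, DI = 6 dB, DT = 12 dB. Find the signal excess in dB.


-34 dB


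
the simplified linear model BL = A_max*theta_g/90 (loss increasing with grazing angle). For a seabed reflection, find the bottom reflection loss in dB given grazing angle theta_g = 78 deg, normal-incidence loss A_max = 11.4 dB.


9.88 dB


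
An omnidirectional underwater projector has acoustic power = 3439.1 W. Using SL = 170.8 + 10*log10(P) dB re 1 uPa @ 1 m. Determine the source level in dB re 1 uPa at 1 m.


206.16 dB


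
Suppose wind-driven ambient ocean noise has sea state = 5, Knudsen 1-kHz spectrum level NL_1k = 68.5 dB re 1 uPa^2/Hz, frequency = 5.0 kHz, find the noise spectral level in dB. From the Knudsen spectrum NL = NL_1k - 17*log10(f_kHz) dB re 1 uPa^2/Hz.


NL = NL_1k - 17*log10(f_kHz) = 68.5 - 17*log10(5.0) = 68.5 - (11.88) = 56.62

56.62 dB


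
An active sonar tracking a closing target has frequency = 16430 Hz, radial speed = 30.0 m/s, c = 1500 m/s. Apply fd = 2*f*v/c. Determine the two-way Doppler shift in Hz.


fd = 2*f*v/c = 2 * 16430 * 30.0 / 1500 = 657.2

657.2 Hz


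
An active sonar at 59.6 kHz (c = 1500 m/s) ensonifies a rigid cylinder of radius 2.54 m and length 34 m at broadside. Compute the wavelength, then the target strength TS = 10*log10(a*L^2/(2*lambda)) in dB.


Step 1: lambda = c/f = 1500/59600 = 0.02517 m
Step 2: TS = 10*log10(a*L^2/(2*lambda)) = 10*log10(2.54*34^2/(2*0.02517)) = 47.66

47.66 dB


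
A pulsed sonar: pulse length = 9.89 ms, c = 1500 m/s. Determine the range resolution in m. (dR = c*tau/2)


dR = c*tau/2 = 1500 * 9.89e-3 / 2 = 7.4175

7.4175 m


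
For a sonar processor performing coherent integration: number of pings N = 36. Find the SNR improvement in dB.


15.56 dB


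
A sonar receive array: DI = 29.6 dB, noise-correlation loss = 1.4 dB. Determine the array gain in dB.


AG = DI - L_corr = 29.6 - 1.4 = 28.2

28.2 dB


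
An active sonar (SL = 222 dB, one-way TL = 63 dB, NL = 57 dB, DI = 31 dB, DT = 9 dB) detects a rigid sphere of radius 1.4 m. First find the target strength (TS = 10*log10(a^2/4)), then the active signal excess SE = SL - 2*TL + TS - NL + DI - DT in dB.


Step 1: TS = 10*log10(1.4^2/4) = -3.1 dB
Step 2: SE = SL - 2*TL + TS - NL + DI - DT = 222 - 2*63 + (-3.1) - 57 + 31 - 9 = 57.9

57.9 dB


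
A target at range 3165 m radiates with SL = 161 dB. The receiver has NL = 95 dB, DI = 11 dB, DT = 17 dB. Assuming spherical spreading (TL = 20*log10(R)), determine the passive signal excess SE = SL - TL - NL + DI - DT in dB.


Step 1: TL = 20*log10(3165) = 70.01 dB
Step 2: SE = 161 - 70.01 - 95 + 11 - 17 = -10.01

-10.01 dB


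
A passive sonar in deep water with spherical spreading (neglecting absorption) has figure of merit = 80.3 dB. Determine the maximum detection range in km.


At max range FOM = TL, so 20*log10(R) = 80.3
R = 10^(80.3/20) = 10351.42 m = 10.35 km

10.35 km


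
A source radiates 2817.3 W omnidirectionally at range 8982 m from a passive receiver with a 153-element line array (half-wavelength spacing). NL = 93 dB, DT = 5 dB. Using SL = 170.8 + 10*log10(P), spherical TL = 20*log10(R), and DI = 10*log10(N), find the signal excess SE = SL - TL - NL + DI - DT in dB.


50.08 dB


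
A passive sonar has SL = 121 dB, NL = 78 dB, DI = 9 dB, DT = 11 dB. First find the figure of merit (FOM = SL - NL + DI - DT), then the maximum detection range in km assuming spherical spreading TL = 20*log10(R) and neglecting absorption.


Step 1: FOM = SL - NL + DI - DT = 121 - 78 + 9 - 11 = 41 dB
Step 2: at max range FOM = TL = 20*log10(R), so R = 10^(41/20) = 112.2 m = 0.11 km

0.11 km


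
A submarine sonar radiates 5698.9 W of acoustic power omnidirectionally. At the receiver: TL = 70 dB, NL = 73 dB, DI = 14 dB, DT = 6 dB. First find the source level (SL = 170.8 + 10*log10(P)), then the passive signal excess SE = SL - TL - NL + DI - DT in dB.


Step 1: SL = 170.8 + 10*log10(5698.9) = 208.36 dB
Step 2: SE = SL - TL - NL + DI - DT = 208.36 - 70 - 73 + 14 - 6 = 73.36

73.36 dB


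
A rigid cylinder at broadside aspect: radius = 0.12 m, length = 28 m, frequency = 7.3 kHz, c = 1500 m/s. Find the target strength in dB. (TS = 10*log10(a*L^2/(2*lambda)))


lambda = 1500/7300 = 0.20548 m
TS = 10*log10(0.12*28^2/(2*0.20548)) = 23.6

23.6 dB


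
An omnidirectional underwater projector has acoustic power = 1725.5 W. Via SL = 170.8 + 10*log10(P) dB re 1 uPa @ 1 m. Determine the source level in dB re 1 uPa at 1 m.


SL = 170.8 + 10*log10(1725.5) = 170.8 + 32.37 = 203.17

203.17 dB


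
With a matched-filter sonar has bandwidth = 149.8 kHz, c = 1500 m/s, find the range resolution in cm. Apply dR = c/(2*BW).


dR = c/(2*BW) = 1500 / (2 * 149.8e3) = 0.005 m = 0.5 cm

0.5 cm


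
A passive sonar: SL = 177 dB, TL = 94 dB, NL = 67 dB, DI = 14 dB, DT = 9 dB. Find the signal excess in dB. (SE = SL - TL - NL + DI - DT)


SE = SL - TL - NL + DI - DT = 177 - 94 - 67 + 14 - 9 = 21

21 dB


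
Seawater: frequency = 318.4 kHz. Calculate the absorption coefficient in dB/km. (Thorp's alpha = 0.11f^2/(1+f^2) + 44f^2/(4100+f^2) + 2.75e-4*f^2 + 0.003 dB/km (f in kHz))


f^2 = 101378.56
alpha = 0.11*101378.56/(1+101378.56) + 44*101378.56/(4100+101378.56) + 2.75e-4*101378.56 + 0.003 = 70.282

70.282 dB/km


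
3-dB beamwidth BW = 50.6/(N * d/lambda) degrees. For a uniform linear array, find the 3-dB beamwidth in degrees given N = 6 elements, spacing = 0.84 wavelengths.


BW = 50.6 / (6 * 0.84) = 50.6 / 5.04 = 10.04

10.04 deg


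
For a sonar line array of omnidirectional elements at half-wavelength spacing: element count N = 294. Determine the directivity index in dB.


DI = 10*log10(294) = 24.68

24.68 dB


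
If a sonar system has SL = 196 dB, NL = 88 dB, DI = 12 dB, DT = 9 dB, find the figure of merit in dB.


FOM = SL - NL + DI - DT = 196 - 88 + 12 - 9 = 111

111 dB


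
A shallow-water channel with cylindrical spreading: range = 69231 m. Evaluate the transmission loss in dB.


48.4 dB


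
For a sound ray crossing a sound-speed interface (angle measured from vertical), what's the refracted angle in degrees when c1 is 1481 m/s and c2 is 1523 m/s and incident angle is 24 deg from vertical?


sin(theta2) = (c2/c1)*sin(theta1) = (1523/1481)*sin(24 deg) = 0.41827
theta2 = arcsin(0.41827) = 24.73

24.73 deg


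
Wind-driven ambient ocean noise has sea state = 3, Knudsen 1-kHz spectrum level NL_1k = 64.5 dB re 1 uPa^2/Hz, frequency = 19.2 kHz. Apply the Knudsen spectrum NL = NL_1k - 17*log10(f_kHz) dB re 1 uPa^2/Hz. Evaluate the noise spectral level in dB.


NL = NL_1k - 17*log10(f_kHz) = 64.5 - 17*log10(19.2) = 64.5 - (21.82) = 42.68

42.68 dB


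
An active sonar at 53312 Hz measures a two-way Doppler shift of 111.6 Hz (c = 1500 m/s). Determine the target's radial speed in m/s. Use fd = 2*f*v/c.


1.57 m/s


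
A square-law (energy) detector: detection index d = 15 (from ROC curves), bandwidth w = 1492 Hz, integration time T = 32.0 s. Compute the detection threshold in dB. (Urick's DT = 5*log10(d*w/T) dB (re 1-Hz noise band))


DT = 5*log10(d*w/T) = 5*log10(15 * 1492 / 32.0) = 5*log10(699.38) = 14.22

14.22 dB


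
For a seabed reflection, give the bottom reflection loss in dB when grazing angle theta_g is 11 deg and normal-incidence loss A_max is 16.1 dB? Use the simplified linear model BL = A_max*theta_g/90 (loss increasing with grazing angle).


BL = A_max * theta_g / 90 = 16.1 * 11 / 90 = 1.97

1.97 dB


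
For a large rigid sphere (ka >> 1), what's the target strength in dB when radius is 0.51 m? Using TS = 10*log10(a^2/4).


TS = 10*log10(0.51^2 / 4) = 10*log10(0.065025) = -11.87

-11.87 dB


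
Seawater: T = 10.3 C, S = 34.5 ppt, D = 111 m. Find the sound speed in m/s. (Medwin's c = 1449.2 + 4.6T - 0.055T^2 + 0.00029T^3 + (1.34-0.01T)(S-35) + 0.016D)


c = 1449.2 + 4.6*10.3 - 0.055*10.3^2 + 0.00029*10.3^3 + (1.34 - 0.01*10.3)*(34.5 - 35) + 0.016*111 = 1492.22

1492.22 m/s


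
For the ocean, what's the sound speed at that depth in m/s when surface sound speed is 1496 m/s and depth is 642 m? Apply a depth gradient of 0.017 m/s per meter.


c = 1496 + 0.017 * 642 = 1506.914

1506.914 m/s


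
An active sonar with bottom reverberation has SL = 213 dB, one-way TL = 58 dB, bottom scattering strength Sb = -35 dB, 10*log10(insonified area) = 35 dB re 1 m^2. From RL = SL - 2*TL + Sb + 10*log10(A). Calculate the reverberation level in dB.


RL = SL - 2*TL + Sb + 10*log10(A) = 213 - 2*58 + (-35) + 35 = 97

97 dB


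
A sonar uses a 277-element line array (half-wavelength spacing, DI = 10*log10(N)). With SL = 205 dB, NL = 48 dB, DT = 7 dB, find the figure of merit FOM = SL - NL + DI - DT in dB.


Step 1: DI = 10*log10(277) = 24.42 dB
Step 2: FOM = SL - NL + DI - DT = 205 - 48 + 24.42 - 7 = 174.42

174.42 dB


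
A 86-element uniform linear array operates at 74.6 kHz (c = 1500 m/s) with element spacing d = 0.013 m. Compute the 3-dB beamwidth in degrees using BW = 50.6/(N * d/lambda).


Step 1: lambda = 1500/74600 = 0.02011 m
Step 2: d/lambda = 0.013/0.02011 = 0.6464
Step 3: BW = 50.6/(N * d/lambda) = 50.6/(86 * 0.6464) = 0.91

0.91 deg


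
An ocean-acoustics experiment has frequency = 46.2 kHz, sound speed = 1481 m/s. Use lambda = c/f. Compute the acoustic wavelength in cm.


lambda = c/f = 1481 / 46200 = 0.0321 m = 3.21 cm

3.21 cm


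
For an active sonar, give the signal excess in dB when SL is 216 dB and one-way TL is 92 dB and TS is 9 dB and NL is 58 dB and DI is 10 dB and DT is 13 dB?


SE = SL - 2*TL + TS - NL + DI - DT = 216 - 2*92 + (9) - 58 + 10 - 13 = -20

-20 dB


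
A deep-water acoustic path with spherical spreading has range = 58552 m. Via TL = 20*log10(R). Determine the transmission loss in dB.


95.35 dB


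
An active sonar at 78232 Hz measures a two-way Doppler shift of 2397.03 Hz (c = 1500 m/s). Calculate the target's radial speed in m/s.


From fd = 2*f*v/c, v = c*fd/(2*f) = 1500 * 2397.03 / (2*78232) = 22.98

22.98 m/s


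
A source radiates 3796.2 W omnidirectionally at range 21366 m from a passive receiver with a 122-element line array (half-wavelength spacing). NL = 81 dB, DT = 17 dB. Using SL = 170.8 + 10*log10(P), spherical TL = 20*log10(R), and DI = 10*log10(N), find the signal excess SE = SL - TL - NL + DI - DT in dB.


Step 1: SL = 170.8 + 10*log10(3796.2) = 206.59 dB
Step 2: TL = 20*log10(21366) = 86.59 dB
Step 3: DI = 10*log10(122) = 20.86 dB
Step 4: SE = SL - TL - NL + DI - DT = 206.59 - 86.59 - 81 + 20.86 - 17 = 42.86

42.86 dB


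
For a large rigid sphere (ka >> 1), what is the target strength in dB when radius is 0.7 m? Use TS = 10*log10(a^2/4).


TS = 10*log10(0.7^2 / 4) = 10*log10(0.1225) = -9.12

-9.12 dB


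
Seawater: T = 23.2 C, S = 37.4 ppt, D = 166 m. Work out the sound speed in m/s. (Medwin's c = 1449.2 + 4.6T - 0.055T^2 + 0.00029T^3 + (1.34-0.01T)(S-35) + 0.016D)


c = 1449.2 + 4.6*23.2 - 0.055*23.2^2 + 0.00029*23.2^3 + (1.34 - 0.01*23.2)*(37.4 - 35) + 0.016*166 = 1535.25

1535.25 m/s


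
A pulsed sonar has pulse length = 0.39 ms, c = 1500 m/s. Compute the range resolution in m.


dR = c*tau/2 = 1500 * 0.39e-3 / 2 = 0.2925

0.2925 m


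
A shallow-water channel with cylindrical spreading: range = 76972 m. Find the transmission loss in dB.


TL = 10*log10(76972) = 48.86

48.86 dB


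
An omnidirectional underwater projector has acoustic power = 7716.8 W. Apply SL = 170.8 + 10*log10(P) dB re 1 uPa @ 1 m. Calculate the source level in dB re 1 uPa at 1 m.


209.67 dB


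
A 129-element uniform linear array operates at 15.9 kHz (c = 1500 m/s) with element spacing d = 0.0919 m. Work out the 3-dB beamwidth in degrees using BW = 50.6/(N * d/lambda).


Step 1: lambda = 1500/15900 = 0.09434 m
Step 2: d/lambda = 0.0919/0.09434 = 0.9741
Step 3: BW = 50.6/(N * d/lambda) = 50.6/(129 * 0.9741) = 0.4

0.4 deg


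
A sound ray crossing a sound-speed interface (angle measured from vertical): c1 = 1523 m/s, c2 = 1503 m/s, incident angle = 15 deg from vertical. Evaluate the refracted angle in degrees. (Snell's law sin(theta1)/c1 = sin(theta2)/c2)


sin(theta2) = (c2/c1)*sin(theta1) = (1503/1523)*sin(15 deg) = 0.25542
theta2 = arcsin(0.25542) = 14.8

14.8 deg


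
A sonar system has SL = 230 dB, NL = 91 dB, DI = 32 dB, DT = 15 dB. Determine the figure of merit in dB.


FOM = SL - NL + DI - DT = 230 - 91 + 32 - 15 = 156

156 dB


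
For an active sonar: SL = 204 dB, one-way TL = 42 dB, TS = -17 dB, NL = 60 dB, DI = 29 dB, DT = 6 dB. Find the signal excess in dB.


SE = SL - 2*TL + TS - NL + DI - DT = 204 - 2*42 + (-17) - 60 + 29 - 6 = 66

66 dB


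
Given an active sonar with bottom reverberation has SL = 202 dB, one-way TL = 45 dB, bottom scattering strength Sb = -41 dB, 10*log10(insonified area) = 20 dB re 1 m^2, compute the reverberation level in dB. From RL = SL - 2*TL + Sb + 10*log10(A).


RL = SL - 2*TL + Sb + 10*log10(A) = 202 - 2*45 + (-41) + 20 = 91

91 dB


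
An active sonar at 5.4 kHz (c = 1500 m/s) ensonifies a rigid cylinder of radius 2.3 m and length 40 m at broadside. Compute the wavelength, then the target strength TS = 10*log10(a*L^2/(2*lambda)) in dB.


Step 1: lambda = c/f = 1500/5400 = 0.27778 m
Step 2: TS = 10*log10(a*L^2/(2*lambda)) = 10*log10(2.3*40^2/(2*0.27778)) = 38.21

38.21 dB


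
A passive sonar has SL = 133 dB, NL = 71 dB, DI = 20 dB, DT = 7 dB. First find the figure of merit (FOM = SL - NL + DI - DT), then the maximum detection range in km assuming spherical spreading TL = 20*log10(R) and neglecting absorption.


Step 1: FOM = SL - NL + DI - DT = 133 - 71 + 20 - 7 = 75 dB
Step 2: at max range FOM = TL = 20*log10(R), so R = 10^(75/20) = 5623.41 m = 5.62 km

5.62 km


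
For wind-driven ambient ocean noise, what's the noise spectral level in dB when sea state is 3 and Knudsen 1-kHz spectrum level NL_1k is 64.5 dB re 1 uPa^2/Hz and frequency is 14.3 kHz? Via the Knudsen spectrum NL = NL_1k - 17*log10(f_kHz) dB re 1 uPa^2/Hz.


NL = NL_1k - 17*log10(f_kHz) = 64.5 - 17*log10(14.3) = 64.5 - (19.64) = 44.86

44.86 dB


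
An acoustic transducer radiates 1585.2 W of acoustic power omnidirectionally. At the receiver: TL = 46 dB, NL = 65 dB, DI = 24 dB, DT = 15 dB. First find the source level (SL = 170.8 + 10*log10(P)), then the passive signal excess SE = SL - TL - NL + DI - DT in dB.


Step 1: SL = 170.8 + 10*log10(1585.2) = 202.8 dB
Step 2: SE = SL - TL - NL + DI - DT = 202.8 - 46 - 65 + 24 - 15 = 100.8

100.8 dB


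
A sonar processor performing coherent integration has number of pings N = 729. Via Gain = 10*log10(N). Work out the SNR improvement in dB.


28.63 dB


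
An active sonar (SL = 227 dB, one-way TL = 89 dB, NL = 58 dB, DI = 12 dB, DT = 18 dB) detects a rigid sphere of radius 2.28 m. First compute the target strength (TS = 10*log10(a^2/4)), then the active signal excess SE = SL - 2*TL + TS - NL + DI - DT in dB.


Step 1: TS = 10*log10(2.28^2/4) = 1.14 dB
Step 2: SE = SL - 2*TL + TS - NL + DI - DT = 227 - 2*89 + (1.14) - 58 + 12 - 18 = -13.86

-13.86 dB


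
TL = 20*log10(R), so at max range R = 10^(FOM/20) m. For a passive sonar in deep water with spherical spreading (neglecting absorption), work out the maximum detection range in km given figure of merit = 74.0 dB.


At max range FOM = TL, so 20*log10(R) = 74.0
R = 10^(74.0/20) = 5011.87 m = 5.01 km

5.01 km


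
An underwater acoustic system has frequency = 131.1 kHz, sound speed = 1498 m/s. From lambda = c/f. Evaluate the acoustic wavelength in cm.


1.14 cm


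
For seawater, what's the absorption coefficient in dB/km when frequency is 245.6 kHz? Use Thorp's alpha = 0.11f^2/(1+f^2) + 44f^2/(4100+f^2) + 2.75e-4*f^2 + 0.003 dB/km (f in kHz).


f^2 = 60319.36
alpha = 0.11*60319.36/(1+60319.36) + 44*60319.36/(4100+60319.36) + 2.75e-4*60319.36 + 0.003 = 57.9

57.9 dB/km


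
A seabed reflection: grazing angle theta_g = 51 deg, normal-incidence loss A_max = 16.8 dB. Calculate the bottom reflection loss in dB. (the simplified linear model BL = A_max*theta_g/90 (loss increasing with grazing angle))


BL = A_max * theta_g / 90 = 16.8 * 51 / 90 = 9.52

9.52 dB


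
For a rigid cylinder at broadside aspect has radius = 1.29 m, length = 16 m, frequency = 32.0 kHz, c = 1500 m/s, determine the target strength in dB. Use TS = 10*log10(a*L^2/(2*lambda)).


35.47 dB


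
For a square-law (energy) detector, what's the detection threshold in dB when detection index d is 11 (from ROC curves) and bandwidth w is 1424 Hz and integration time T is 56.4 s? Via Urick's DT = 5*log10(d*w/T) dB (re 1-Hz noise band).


DT = 5*log10(d*w/T) = 5*log10(11 * 1424 / 56.4) = 5*log10(277.73) = 12.22

12.22 dB


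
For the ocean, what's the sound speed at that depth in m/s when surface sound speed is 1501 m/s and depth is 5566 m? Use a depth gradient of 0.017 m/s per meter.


1595.622 m/s


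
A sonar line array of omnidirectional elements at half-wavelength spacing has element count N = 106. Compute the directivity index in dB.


DI = 10*log10(106) = 20.25

20.25 dB


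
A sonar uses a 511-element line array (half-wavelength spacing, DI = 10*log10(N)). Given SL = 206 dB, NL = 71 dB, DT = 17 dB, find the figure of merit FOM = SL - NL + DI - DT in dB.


Step 1: DI = 10*log10(511) = 27.08 dB
Step 2: FOM = SL - NL + DI - DT = 206 - 71 + 27.08 - 17 = 145.08

145.08 dB


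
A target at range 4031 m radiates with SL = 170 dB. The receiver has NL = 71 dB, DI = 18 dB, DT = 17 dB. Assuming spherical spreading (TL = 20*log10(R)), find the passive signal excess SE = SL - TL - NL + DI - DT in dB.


Step 1: TL = 20*log10(4031) = 72.11 dB
Step 2: SE = 170 - 72.11 - 71 + 18 - 17 = 27.89

27.89 dB


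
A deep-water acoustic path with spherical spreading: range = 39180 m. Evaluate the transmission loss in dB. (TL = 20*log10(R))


TL = 20*log10(39180) = 91.86

91.86 dB


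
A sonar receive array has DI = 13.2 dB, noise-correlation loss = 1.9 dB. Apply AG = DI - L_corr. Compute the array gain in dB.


AG = DI - L_corr = 13.2 - 1.9 = 11.3

11.3 dB


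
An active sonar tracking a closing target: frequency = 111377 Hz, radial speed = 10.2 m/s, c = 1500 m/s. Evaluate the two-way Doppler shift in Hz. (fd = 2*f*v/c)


fd = 2*f*v/c = 2 * 111377 * 10.2 / 1500 = 1514.73

1514.73 Hz


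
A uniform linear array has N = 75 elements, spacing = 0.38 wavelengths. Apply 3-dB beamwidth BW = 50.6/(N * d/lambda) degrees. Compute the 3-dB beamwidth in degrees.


BW = 50.6 / (75 * 0.38) = 50.6 / 28.5 = 1.78

1.78 deg


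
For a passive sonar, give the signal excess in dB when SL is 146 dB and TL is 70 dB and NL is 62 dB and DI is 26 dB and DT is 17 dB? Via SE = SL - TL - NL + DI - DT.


SE = SL - TL - NL + DI - DT = 146 - 70 - 62 + 26 - 17 = 23

23 dB


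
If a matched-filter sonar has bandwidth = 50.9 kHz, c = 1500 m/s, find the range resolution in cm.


dR = c/(2*BW) = 1500 / (2 * 50.9e3) = 0.0147 m = 1.47 cm

1.47 cm


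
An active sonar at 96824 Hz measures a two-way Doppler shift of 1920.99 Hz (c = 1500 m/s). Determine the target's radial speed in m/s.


From fd = 2*f*v/c, v = c*fd/(2*f) = 1500 * 1920.99 / (2*96824) = 14.88

14.88 m/s


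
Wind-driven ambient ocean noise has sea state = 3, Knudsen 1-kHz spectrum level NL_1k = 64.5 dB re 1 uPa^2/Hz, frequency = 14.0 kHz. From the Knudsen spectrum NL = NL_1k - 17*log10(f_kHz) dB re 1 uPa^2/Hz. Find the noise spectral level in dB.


NL = NL_1k - 17*log10(f_kHz) = 64.5 - 17*log10(14.0) = 64.5 - (19.48) = 45.02

45.02 dB


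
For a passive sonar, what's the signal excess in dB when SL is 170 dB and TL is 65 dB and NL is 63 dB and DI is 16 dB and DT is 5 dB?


53 dB


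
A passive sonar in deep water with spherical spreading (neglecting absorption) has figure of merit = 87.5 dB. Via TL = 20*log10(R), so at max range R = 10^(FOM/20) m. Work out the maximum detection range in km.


At max range FOM = TL, so 20*log10(R) = 87.5
R = 10^(87.5/20) = 23713.74 m = 23.71 km

23.71 km


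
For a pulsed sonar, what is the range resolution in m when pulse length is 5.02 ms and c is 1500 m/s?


3.765 m


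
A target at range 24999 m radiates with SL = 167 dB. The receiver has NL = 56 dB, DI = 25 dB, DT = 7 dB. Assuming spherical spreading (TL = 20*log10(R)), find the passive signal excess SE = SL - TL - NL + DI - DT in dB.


Step 1: TL = 20*log10(24999) = 87.96 dB
Step 2: SE = 167 - 87.96 - 56 + 25 - 7 = 41.04

41.04 dB


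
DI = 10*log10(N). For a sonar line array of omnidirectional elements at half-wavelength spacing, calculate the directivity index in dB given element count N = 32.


DI = 10*log10(32) = 15.05

15.05 dB


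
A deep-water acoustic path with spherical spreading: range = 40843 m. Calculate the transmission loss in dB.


92.22 dB


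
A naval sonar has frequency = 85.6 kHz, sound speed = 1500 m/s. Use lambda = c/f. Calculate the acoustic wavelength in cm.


lambda = c/f = 1500 / 85600 = 0.0175 m = 1.75 cm

1.75 cm


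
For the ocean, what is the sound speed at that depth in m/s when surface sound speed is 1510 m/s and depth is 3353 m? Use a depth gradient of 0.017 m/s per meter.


1567.001 m/s


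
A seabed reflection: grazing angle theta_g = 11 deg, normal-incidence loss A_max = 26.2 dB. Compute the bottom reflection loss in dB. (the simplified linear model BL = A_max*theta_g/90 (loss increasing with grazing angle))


BL = A_max * theta_g / 90 = 26.2 * 11 / 90 = 3.2

3.2 dB


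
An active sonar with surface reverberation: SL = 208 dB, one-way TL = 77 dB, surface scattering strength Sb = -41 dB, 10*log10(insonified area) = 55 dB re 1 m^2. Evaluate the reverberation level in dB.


RL = SL - 2*TL + Sb + 10*log10(A) = 208 - 2*77 + (-41) + 55 = 68

68 dB


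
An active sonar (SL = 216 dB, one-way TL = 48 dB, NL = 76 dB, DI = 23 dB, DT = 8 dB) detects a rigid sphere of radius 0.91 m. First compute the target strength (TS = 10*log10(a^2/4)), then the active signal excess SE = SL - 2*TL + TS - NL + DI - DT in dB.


Step 1: TS = 10*log10(0.91^2/4) = -6.84 dB
Step 2: SE = SL - 2*TL + TS - NL + DI - DT = 216 - 2*48 + (-6.84) - 76 + 23 - 8 = 52.16

52.16 dB


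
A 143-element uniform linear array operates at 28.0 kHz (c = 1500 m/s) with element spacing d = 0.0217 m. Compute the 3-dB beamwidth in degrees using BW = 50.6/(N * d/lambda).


Step 1: lambda = 1500/28000 = 0.05357 m
Step 2: d/lambda = 0.0217/0.05357 = 0.4051
Step 3: BW = 50.6/(N * d/lambda) = 50.6/(143 * 0.4051) = 0.87

0.87 deg


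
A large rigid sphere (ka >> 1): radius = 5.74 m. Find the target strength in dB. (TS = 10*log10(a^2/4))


9.16 dB


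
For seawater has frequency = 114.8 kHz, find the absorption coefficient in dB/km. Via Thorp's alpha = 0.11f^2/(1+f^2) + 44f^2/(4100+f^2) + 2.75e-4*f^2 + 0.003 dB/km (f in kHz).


f^2 = 13179.04
alpha = 0.11*13179.04/(1+13179.04) + 44*13179.04/(4100+13179.04) + 2.75e-4*13179.04 + 0.003 = 37.297

37.297 dB/km


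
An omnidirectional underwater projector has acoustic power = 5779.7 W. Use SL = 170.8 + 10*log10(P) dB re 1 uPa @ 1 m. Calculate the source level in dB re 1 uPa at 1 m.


SL = 170.8 + 10*log10(5779.7) = 170.8 + 37.62 = 208.42

208.42 dB


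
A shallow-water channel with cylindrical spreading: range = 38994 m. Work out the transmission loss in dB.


45.91 dB


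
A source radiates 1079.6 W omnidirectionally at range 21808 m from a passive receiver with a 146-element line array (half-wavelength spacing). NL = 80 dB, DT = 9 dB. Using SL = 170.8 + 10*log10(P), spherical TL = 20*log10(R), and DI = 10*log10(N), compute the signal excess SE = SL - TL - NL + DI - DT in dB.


Step 1: SL = 170.8 + 10*log10(1079.6) = 201.13 dB
Step 2: TL = 20*log10(21808) = 86.77 dB
Step 3: DI = 10*log10(146) = 21.64 dB
Step 4: SE = SL - TL - NL + DI - DT = 201.13 - 86.77 - 80 + 21.64 - 9 = 47.0

47.0 dB


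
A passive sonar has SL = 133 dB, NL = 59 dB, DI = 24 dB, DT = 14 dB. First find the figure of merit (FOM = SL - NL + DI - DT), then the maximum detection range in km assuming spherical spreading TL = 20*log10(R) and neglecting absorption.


Step 1: FOM = SL - NL + DI - DT = 133 - 59 + 24 - 14 = 84 dB
Step 2: at max range FOM = TL = 20*log10(R), so R = 10^(84/20) = 15848.93 m = 15.85 km

15.85 km


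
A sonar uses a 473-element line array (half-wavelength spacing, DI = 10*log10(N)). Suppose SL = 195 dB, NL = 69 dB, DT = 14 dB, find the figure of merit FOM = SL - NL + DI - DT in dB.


Step 1: DI = 10*log10(473) = 26.75 dB
Step 2: FOM = SL - NL + DI - DT = 195 - 69 + 26.75 - 14 = 138.75

138.75 dB


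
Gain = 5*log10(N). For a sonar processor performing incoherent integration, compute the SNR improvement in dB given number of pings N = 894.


14.76 dB


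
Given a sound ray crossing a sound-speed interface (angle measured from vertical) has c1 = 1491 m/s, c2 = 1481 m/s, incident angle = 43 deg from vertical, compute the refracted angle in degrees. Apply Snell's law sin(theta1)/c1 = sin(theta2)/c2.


sin(theta2) = (c2/c1)*sin(theta1) = (1481/1491)*sin(43 deg) = 0.67742
theta2 = arcsin(0.67742) = 42.64

42.64 deg


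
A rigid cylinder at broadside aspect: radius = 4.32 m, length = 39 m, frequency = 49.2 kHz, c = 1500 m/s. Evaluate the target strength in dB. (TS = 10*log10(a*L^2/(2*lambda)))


lambda = 1500/49200 = 0.03049 m
TS = 10*log10(4.32*39^2/(2*0.03049)) = 50.32

50.32 dB


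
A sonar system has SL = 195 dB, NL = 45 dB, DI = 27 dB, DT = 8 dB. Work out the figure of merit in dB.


169 dB


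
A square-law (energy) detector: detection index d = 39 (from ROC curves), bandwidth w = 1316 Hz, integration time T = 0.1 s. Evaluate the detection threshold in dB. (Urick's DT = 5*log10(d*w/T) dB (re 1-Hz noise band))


28.55 dB


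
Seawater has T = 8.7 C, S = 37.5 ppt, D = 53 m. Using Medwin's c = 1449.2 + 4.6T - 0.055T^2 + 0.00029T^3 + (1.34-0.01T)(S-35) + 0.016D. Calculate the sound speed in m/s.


c = 1449.2 + 4.6*8.7 - 0.055*8.7^2 + 0.00029*8.7^3 + (1.34 - 0.01*8.7)*(37.5 - 35) + 0.016*53 = 1489.23

1489.23 m/s


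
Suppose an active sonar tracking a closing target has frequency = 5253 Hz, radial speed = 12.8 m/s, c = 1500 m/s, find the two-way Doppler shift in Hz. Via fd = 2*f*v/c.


89.65 Hz


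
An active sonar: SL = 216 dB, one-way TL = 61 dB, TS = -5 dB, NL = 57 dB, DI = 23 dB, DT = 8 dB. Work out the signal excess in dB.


SE = SL - 2*TL + TS - NL + DI - DT = 216 - 2*61 + (-5) - 57 + 23 - 8 = 47

47 dB


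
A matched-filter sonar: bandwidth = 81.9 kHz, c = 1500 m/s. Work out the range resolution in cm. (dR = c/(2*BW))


dR = c/(2*BW) = 1500 / (2 * 81.9e3) = 0.0092 m = 0.92 cm

0.92 cm


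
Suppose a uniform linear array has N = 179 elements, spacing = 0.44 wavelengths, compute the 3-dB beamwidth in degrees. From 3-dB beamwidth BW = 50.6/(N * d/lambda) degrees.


0.64 deg


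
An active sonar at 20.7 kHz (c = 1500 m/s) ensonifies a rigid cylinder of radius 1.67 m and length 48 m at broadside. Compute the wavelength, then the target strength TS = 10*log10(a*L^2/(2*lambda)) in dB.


Step 1: lambda = c/f = 1500/20700 = 0.07246 m
Step 2: TS = 10*log10(a*L^2/(2*lambda)) = 10*log10(1.67*48^2/(2*0.07246)) = 44.24

44.24 dB


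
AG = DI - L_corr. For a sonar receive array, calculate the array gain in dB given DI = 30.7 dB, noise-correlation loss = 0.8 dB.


AG = DI - L_corr = 30.7 - 0.8 = 29.9

29.9 dB


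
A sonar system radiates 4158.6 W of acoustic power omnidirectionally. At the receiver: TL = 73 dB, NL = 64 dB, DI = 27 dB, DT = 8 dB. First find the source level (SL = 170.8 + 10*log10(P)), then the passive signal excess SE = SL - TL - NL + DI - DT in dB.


Step 1: SL = 170.8 + 10*log10(4158.6) = 206.99 dB
Step 2: SE = SL - TL - NL + DI - DT = 206.99 - 73 - 64 + 27 - 8 = 88.99

88.99 dB


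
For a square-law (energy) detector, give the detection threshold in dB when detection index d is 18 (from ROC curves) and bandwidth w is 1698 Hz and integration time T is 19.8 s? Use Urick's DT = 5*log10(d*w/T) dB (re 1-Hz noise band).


15.94 dB


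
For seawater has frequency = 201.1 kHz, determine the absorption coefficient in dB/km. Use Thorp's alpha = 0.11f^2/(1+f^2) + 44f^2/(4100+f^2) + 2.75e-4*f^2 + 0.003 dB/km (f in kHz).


f^2 = 40441.21
alpha = 0.11*40441.21/(1+40441.21) + 44*40441.21/(4100+40441.21) + 2.75e-4*40441.21 + 0.003 = 51.184

51.184 dB/km


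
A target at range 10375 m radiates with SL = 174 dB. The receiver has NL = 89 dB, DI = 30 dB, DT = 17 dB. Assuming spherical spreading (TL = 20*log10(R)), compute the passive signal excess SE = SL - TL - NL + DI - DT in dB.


Step 1: TL = 20*log10(10375) = 80.32 dB
Step 2: SE = 174 - 80.32 - 89 + 30 - 17 = 17.68

17.68 dB


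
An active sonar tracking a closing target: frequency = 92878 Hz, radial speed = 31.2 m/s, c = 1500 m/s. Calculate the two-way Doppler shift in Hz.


fd = 2*f*v/c = 2 * 92878 * 31.2 / 1500 = 3863.72

3863.72 Hz


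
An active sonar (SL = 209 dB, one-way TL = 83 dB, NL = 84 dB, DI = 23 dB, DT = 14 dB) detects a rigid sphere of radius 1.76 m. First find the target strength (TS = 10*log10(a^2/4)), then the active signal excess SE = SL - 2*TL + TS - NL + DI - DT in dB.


Step 1: TS = 10*log10(1.76^2/4) = -1.11 dB
Step 2: SE = SL - 2*TL + TS - NL + DI - DT = 209 - 2*83 + (-1.11) - 84 + 23 - 14 = -33.11

-33.11 dB


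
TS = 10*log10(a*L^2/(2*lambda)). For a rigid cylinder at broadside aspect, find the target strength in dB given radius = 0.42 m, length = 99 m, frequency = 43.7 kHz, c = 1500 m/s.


47.78 dB


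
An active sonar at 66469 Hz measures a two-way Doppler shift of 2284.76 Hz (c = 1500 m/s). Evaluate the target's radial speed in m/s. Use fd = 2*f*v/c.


From fd = 2*f*v/c, v = c*fd/(2*f) = 1500 * 2284.76 / (2*66469) = 25.78

25.78 m/s


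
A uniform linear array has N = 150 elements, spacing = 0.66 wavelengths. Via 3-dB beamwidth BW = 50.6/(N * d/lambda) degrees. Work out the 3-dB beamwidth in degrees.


BW = 50.6 / (150 * 0.66) = 50.6 / 99.0 = 0.51

0.51 deg


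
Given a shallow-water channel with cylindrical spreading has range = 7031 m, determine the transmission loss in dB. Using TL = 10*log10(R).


TL = 10*log10(7031) = 38.47

38.47 dB


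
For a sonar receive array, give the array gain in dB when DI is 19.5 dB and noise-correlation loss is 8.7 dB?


10.8 dB


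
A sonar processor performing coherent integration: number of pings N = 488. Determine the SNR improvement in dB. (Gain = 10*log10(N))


Gain = 10*log10(488) = 26.88

26.88 dB


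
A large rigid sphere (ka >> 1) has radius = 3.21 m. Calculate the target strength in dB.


4.11 dB


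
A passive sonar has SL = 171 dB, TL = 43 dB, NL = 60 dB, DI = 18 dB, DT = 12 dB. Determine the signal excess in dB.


SE = SL - TL - NL + DI - DT = 171 - 43 - 60 + 18 - 12 = 74

74 dB


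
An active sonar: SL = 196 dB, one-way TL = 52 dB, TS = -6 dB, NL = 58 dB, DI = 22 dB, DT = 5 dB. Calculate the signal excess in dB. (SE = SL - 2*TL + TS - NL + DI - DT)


SE = SL - 2*TL + TS - NL + DI - DT = 196 - 2*52 + (-6) - 58 + 22 - 5 = 45

45 dB


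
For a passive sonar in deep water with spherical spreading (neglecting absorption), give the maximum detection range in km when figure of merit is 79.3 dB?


At max range FOM = TL, so 20*log10(R) = 79.3
R = 10^(79.3/20) = 9225.71 m = 9.23 km

9.23 km


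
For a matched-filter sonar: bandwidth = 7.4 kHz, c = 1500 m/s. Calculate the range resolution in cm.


10.14 cm


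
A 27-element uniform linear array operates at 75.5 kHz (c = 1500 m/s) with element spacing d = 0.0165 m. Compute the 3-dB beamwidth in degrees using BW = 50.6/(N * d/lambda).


2.26 deg


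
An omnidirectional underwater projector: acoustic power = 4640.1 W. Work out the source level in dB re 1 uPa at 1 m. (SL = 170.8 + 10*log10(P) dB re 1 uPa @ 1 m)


SL = 170.8 + 10*log10(4640.1) = 170.8 + 36.67 = 207.47

207.47 dB


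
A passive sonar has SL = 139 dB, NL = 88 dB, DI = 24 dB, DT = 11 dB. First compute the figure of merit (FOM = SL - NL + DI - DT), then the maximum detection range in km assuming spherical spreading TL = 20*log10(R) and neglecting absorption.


Step 1: FOM = SL - NL + DI - DT = 139 - 88 + 24 - 11 = 64 dB
Step 2: at max range FOM = TL = 20*log10(R), so R = 10^(64/20) = 1584.89 m = 1.58 km

1.58 km


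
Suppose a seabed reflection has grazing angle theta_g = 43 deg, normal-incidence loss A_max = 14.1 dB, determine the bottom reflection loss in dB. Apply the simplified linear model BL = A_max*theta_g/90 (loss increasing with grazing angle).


6.74 dB


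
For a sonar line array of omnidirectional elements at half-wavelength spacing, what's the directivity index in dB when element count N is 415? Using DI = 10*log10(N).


DI = 10*log10(415) = 26.18

26.18 dB


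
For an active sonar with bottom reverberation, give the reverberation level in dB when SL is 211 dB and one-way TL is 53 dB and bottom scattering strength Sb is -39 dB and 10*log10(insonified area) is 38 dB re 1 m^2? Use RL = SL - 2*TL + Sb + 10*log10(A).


RL = SL - 2*TL + Sb + 10*log10(A) = 211 - 2*53 + (-39) + 38 = 104

104 dB


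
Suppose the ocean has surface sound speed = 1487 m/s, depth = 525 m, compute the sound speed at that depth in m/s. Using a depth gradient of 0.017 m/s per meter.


c = 1487 + 0.017 * 525 = 1495.925

1495.925 m/s


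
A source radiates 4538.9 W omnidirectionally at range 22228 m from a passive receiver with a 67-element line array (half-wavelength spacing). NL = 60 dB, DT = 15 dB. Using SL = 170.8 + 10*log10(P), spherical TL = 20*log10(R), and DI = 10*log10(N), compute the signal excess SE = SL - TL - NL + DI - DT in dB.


63.69 dB


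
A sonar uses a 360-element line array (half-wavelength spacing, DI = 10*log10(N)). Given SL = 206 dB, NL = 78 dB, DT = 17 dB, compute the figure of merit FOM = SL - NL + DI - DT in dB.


136.56 dB


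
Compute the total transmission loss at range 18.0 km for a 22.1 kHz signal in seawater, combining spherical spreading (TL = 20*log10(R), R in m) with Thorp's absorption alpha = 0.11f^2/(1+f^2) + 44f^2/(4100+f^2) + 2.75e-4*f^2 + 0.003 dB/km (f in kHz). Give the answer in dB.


173.86 dB


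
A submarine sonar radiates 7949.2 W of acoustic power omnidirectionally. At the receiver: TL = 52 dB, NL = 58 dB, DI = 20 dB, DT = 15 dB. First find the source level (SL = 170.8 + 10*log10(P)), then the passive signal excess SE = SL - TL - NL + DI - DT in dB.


Step 1: SL = 170.8 + 10*log10(7949.2) = 209.8 dB
Step 2: SE = SL - TL - NL + DI - DT = 209.8 - 52 - 58 + 20 - 15 = 104.8

104.8 dB


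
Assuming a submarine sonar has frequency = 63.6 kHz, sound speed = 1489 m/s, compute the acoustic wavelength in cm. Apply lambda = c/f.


lambda = c/f = 1489 / 63600 = 0.0234 m = 2.34 cm

2.34 cm


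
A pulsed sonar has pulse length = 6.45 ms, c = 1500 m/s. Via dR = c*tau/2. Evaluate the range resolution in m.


dR = c*tau/2 = 1500 * 6.45e-3 / 2 = 4.8375

4.8375 m


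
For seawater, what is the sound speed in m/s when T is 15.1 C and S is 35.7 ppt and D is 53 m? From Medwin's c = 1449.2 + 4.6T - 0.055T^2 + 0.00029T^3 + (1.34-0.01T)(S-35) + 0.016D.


1508.8 m/s


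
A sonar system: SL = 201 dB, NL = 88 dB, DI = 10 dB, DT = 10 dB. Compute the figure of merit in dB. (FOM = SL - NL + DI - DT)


FOM = SL - NL + DI - DT = 201 - 88 + 10 - 10 = 113

113 dB


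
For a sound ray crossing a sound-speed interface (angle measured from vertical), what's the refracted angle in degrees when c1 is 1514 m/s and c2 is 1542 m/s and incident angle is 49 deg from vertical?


50.23 deg


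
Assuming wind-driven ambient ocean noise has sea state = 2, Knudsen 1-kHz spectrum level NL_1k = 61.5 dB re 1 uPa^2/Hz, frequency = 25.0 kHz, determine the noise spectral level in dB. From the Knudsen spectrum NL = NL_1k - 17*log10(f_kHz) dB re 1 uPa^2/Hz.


NL = NL_1k - 17*log10(f_kHz) = 61.5 - 17*log10(25.0) = 61.5 - (23.76) = 37.74

37.74 dB


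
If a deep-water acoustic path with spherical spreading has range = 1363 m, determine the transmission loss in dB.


62.69 dB


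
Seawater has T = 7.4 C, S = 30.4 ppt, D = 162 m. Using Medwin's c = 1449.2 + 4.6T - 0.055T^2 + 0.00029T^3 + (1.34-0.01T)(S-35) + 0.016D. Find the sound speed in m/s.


c = 1449.2 + 4.6*7.4 - 0.055*7.4^2 + 0.00029*7.4^3 + (1.34 - 0.01*7.4)*(30.4 - 35) + 0.016*162 = 1477.11

1477.11 m/s


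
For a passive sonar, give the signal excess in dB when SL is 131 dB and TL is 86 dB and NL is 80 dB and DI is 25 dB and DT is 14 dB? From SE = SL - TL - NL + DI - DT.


-24 dB


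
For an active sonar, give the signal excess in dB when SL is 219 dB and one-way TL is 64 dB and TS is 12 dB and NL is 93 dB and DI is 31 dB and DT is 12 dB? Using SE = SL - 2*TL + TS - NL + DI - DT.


SE = SL - 2*TL + TS - NL + DI - DT = 219 - 2*64 + (12) - 93 + 31 - 12 = 29

29 dB


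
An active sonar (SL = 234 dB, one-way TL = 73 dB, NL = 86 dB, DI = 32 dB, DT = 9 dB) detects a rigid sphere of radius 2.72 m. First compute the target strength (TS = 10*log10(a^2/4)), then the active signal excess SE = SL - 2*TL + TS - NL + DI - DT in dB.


Step 1: TS = 10*log10(2.72^2/4) = 2.67 dB
Step 2: SE = SL - 2*TL + TS - NL + DI - DT = 234 - 2*73 + (2.67) - 86 + 32 - 9 = 27.67

27.67 dB
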